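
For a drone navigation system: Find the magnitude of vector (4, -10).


|u| = sqrt(4^2 + (-10)^2) = sqrt(116) = 10.7703

10.7703


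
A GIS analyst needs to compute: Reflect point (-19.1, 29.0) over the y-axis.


Reflection over y-axis: (x,y) -> (-x,y)
(-19.1, 29) -> (19.1, 29)

(19.1, 29)


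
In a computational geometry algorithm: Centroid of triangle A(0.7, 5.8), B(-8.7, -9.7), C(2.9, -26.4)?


Centroid = ((x_A+x_B+x_C)/3, (y_A+y_B+y_C)/3)
= ((0.7+(-8.7)+2.9)/3, (5.8+(-9.7)+(-26.4))/3)
= (-1.7, -10.1)

(-1.7, -10.1)


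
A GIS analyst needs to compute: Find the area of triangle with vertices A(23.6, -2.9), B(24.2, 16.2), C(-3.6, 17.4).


Area = |x_A(y_B-y_C) + x_B(y_C-y_A) + x_C(y_A-y_B)|/2
= |(-28.32) + 491.26 + 68.76|/2
= 531.7/2 = 265.85

265.85


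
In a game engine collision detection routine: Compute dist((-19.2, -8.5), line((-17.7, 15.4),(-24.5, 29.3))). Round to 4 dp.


|cross product| = 183.37
|line direction| = sqrt(239.45) = 15.4742
Distance = 183.37/sqrt(239.45) = 11.8501

11.8501


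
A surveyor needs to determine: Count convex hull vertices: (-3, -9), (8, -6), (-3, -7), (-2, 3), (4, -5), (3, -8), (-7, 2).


Convex hull vertices (CCW): (-7, 2), (-3, -9), (3, -8), (8, -6), (-2, 3)
Count = 5

5


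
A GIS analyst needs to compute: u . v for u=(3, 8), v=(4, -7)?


u . v = u_x*v_x + u_y*v_y = 3*4 + 8*(-7)
= 12 + (-56) = -44

-44


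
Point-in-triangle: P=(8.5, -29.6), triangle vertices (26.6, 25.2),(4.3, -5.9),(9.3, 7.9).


Cross products: AB x AP = 659.13, BC x BP = -176.46, CA x CP = -634.91
All same sign? no

No, outside


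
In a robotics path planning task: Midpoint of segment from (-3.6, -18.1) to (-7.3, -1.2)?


M = (((-3.6)+(-7.3))/2, ((-18.1)+(-1.2))/2)
= (-5.45, -9.65)

(-5.45, -9.65)


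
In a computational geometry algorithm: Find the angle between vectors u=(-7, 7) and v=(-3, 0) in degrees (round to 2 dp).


u.v = 21, |u| = sqrt(98) = 9.8995, |v| = sqrt(9) = 3
cos(theta) = u.v/(|u||v|) = 21/sqrt(882) = 0.707107
theta = acos(0.707107) = 45 degrees

45 degrees


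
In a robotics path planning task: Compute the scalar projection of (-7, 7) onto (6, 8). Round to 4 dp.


u.v = 14, |v| = sqrt(100) = 10
Scalar projection = u.v / |v| = 14 / sqrt(100) = 1.4

1.4


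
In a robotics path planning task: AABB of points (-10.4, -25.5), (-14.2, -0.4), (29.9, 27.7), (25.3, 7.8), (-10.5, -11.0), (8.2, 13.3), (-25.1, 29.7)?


x range: [-25.1, 29.9]
y range: [-25.5, 29.7]
Bounding box: (-25.1,-25.5) to (29.9,29.7)

(-25.1,-25.5) to (29.9,29.7)


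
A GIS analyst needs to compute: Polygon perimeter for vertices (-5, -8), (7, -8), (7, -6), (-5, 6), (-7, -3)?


Sides: (-5, -8)->(7, -8): sqrt(144) = 12, (7, -8)->(7, -6): sqrt(4) = 2, (7, -6)->(-5, 6): sqrt(288) = 16.970563, (-5, 6)->(-7, -3): sqrt(85) = 9.219544, (-7, -3)->(-5, -8): sqrt(29) = 5.385165
Sum = 45.575272
Perimeter = 45.5753

45.5753


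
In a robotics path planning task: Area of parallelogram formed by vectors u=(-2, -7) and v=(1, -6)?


|u x v| = |(-2)*(-6) - (-7)*1|
= |12 - (-7)| = 19

19


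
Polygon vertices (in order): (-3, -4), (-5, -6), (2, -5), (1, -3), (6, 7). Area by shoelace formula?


Shoelace sum: ((-3)*(-6) - (-5)*(-4)) + ((-5)*(-5) - 2*(-6)) + (2*(-3) - 1*(-5)) + (1*7 - 6*(-3)) + (6*(-4) - (-3)*7)
= 56
Area = |56|/2 = 28

28


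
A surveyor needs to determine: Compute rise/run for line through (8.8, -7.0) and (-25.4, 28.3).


slope = (y2-y1)/(x2-x1) = (28.3-(-7))/((-25.4)-8.8) = 35.3/(-34.2) = -1.0322

-1.0322


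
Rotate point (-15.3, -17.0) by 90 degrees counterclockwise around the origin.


90° CCW: (x,y) -> (-y, x)
(-15.3,-17) -> (17, -15.3)

(17, -15.3)


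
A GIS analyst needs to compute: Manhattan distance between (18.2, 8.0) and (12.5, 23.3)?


|18.2-12.5| + |8-23.3| = 5.7 + 15.3 = 21

21


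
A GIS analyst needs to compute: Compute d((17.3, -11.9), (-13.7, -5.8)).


dx=-31, dy=6.1
d^2 = (-31)^2 + 6.1^2 = 998.21
d = sqrt(998.21) = 31.5945

31.5945


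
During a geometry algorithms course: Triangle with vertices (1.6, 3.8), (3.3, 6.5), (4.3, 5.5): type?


Side lengths squared: AB^2=10.18, BC^2=2, CA^2=10.18
Sorted: [2, 10.18, 10.18]
By sides: Isosceles, By angles: Acute

Isosceles, Acute


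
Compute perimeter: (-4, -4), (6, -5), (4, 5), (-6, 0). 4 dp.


Sides: (-4, -4)->(6, -5): sqrt(101) = 10.049876, (6, -5)->(4, 5): sqrt(104) = 10.198039, (4, 5)->(-6, 0): sqrt(125) = 11.18034, (-6, 0)->(-4, -4): sqrt(20) = 4.472136
Sum = 35.900391
Perimeter = 35.9004

35.9004


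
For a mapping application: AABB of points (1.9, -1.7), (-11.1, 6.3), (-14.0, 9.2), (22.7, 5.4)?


x range: [-14, 22.7]
y range: [-1.7, 9.2]
Bounding box: (-14,-1.7) to (22.7,9.2)

(-14,-1.7) to (22.7,9.2)


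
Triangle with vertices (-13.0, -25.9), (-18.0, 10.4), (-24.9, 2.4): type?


Side lengths squared: AB^2=1342.69, BC^2=111.61, CA^2=942.5
Sorted: [111.61, 942.5, 1342.69]
By sides: Scalene, By angles: Obtuse

Scalene, Obtuse


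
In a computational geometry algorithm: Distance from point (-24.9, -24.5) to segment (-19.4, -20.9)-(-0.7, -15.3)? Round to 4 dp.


Project P onto AB: t = 0 (clamped to [0,1])
Closest point on segment: (-19.4, -20.9)
Distance: 6.5734

6.5734


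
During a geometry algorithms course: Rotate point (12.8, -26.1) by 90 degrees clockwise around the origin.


90° CW: (x,y) -> (y, -x)
(12.8,-26.1) -> (-26.1, -12.8)

(-26.1, -12.8)


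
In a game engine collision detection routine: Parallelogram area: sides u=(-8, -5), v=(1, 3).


|u x v| = |(-8)*3 - (-5)*1|
= |(-24) - (-5)| = 19

19


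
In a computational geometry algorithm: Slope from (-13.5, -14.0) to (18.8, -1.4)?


slope = (y2-y1)/(x2-x1) = ((-1.4)-(-14))/(18.8-(-13.5)) = 12.6/32.3 = 0.3901

0.3901


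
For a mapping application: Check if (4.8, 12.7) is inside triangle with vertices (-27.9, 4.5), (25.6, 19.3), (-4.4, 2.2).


Cross products: AB x AP = -45.26, BC x BP = -157.68, CA x CP = -267.91
All same sign? yes

Yes, inside


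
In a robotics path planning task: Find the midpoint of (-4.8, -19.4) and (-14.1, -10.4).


M = (((-4.8)+(-14.1))/2, ((-19.4)+(-10.4))/2)
= (-9.45, -14.9)

(-9.45, -14.9)


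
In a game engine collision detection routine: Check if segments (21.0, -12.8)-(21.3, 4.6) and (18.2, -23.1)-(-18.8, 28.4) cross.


Cross products: d1=-525.3, d2=-1184.55, d3=45.63, d4=704.88
d1*d2 < 0 and d3*d4 < 0? no

No, they don't intersect


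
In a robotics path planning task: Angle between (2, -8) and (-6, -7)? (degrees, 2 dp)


u.v = 44, |u| = sqrt(68) = 8.2462, |v| = sqrt(85) = 9.2195
cos(theta) = u.v/(|u||v|) = 44/sqrt(5780) = 0.578747
theta = acos(0.578747) = 54.64 degrees

54.64 degrees


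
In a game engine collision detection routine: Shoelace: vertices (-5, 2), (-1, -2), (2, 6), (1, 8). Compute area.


Shoelace sum: ((-5)*(-2) - (-1)*2) + ((-1)*6 - 2*(-2)) + (2*8 - 1*6) + (1*2 - (-5)*8)
= 62
Area = |62|/2 = 31

31


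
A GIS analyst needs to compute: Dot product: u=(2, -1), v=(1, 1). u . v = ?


u . v = u_x*v_x + u_y*v_y = 2*1 + (-1)*1
= 2 + (-1) = 1

1


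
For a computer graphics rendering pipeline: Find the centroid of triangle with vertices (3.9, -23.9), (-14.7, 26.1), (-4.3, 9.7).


Centroid = ((x_A+x_B+x_C)/3, (y_A+y_B+y_C)/3)
= ((3.9+(-14.7)+(-4.3))/3, ((-23.9)+26.1+9.7)/3)
= (-5.0333, 3.9667)

(-5.0333, 3.9667)


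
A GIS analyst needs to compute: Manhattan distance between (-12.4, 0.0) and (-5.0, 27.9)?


|(-12.4)-(-5)| + |0-27.9| = 7.4 + 27.9 = 35.3

35.3


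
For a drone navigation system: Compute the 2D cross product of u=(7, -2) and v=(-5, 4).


u x v = u_x*v_y - u_y*v_x = 7*4 - (-2)*(-5)
= 28 - 10 = 18

18


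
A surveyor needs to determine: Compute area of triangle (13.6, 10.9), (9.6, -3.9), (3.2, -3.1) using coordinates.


Area = |x_A(y_B-y_C) + x_B(y_C-y_A) + x_C(y_A-y_B)|/2
= |(-10.88) + (-134.4) + 47.36|/2
= 97.92/2 = 48.96

48.96


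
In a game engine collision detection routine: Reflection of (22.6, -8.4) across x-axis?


Reflection over x-axis: (x,y) -> (x,-y)
(22.6, -8.4) -> (22.6, 8.4)

(22.6, 8.4)


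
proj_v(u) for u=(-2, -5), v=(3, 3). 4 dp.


u.v = -21, |v| = sqrt(18) = 4.2426
Scalar projection = u.v / |v| = -21 / sqrt(18) = -4.9497

-4.9497


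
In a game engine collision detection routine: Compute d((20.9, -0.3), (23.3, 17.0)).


dx=2.4, dy=17.3
d^2 = 2.4^2 + 17.3^2 = 305.05
d = sqrt(305.05) = 17.4657

17.4657


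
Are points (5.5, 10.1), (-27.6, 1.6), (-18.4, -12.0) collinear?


Cross product: ((-27.6)-5.5)*((-12)-10.1) - (1.6-10.1)*((-18.4)-5.5)
= 528.36

No, not collinear


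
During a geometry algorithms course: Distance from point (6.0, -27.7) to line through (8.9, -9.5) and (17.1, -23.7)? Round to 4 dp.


|cross product| = 190.42
|line direction| = sqrt(268.88) = 16.3976
Distance = 190.42/sqrt(268.88) = 11.6127

11.6127


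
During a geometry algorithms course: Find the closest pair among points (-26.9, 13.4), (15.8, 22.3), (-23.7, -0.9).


d(P0,P1) = 43.6177, d(P0,P2) = 14.6537, d(P1,P2) = 45.8093
Closest: P0 and P2

Closest pair: (-26.9, 13.4) and (-23.7, -0.9), distance = 14.6537


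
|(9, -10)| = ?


|u| = sqrt(9^2 + (-10)^2) = sqrt(181) = 13.4536

13.4536


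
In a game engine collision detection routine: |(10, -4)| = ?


|u| = sqrt(10^2 + (-4)^2) = sqrt(116) = 10.7703

10.7703


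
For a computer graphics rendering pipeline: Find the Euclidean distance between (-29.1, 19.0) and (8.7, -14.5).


dx=37.8, dy=-33.5
d^2 = 37.8^2 + (-33.5)^2 = 2551.09
d = sqrt(2551.09) = 50.5083

50.5083


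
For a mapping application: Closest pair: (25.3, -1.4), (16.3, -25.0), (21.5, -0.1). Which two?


d(P0,P1) = 25.2579, d(P0,P2) = 4.0162, d(P1,P2) = 25.4372
Closest: P0 and P2

Closest pair: (25.3, -1.4) and (21.5, -0.1), distance = 4.0162


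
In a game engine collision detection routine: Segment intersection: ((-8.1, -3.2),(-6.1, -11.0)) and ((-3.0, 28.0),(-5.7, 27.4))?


Cross products: d1=81.18, d2=103.44, d3=102.18, d4=79.92
d1*d2 < 0 and d3*d4 < 0? no

No, they don't intersect


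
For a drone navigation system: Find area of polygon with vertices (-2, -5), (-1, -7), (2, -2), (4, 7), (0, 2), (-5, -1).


Shoelace sum: ((-2)*(-7) - (-1)*(-5)) + ((-1)*(-2) - 2*(-7)) + (2*7 - 4*(-2)) + (4*2 - 0*7) + (0*(-1) - (-5)*2) + ((-5)*(-5) - (-2)*(-1))
= 88
Area = |88|/2 = 44

44


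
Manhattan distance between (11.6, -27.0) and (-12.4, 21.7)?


|11.6-(-12.4)| + |(-27)-21.7| = 24 + 48.7 = 72.7

72.7


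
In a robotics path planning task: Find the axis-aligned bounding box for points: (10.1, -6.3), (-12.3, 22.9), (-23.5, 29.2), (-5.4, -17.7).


x range: [-23.5, 10.1]
y range: [-17.7, 29.2]
Bounding box: (-23.5,-17.7) to (10.1,29.2)

(-23.5,-17.7) to (10.1,29.2)


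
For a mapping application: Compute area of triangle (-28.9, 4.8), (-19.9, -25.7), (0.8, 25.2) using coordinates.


Area = |x_A(y_B-y_C) + x_B(y_C-y_A) + x_C(y_A-y_B)|/2
= |1471.01 + (-405.96) + 24.4|/2
= 1089.45/2 = 544.725

544.725


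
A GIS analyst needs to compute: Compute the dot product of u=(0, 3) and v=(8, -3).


u . v = u_x*v_x + u_y*v_y = 0*8 + 3*(-3)
= 0 + (-9) = -9

-9


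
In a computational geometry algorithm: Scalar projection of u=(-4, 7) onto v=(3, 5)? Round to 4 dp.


u.v = 23, |v| = sqrt(34) = 5.831
Scalar projection = u.v / |v| = 23 / sqrt(34) = 3.9445

3.9445


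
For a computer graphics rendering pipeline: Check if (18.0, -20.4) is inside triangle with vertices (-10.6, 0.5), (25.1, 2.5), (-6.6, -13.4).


Cross products: AB x AP = -803.33, BC x BP = 613.04, CA x CP = -313.94
All same sign? no

No, outside


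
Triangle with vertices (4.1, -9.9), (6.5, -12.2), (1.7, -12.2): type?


Side lengths squared: AB^2=11.05, BC^2=23.04, CA^2=11.05
Sorted: [11.05, 11.05, 23.04]
By sides: Isosceles, By angles: Obtuse

Isosceles, Obtuse


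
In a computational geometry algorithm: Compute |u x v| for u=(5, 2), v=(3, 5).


|u x v| = |5*5 - 2*3|
= |25 - 6| = 19

19


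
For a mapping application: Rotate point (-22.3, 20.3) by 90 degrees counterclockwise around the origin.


90° CCW: (x,y) -> (-y, x)
(-22.3,20.3) -> (-20.3, -22.3)

(-20.3, -22.3)


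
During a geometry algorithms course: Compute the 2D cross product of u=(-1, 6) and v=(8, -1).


u x v = u_x*v_y - u_y*v_x = (-1)*(-1) - 6*8
= 1 - 48 = -47

-47


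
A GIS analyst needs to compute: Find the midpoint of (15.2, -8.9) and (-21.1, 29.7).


M = ((15.2+(-21.1))/2, ((-8.9)+29.7)/2)
= (-2.95, 10.4)

(-2.95, 10.4)


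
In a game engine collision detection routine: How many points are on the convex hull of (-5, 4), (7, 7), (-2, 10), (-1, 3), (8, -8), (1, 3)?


Convex hull vertices (CCW): (-5, 4), (8, -8), (7, 7), (-2, 10)
Count = 4

4


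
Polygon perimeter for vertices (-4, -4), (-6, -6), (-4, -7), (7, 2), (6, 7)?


Sides: (-4, -4)->(-6, -6): sqrt(8) = 2.828427, (-6, -6)->(-4, -7): sqrt(5) = 2.236068, (-4, -7)->(7, 2): sqrt(202) = 14.21267, (7, 2)->(6, 7): sqrt(26) = 5.09902, (6, 7)->(-4, -4): sqrt(221) = 14.866069
Sum = 39.242254
Perimeter = 39.2423

39.2423


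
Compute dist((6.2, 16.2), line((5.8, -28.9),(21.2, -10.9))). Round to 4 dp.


|cross product| = 687.34
|line direction| = sqrt(561.16) = 23.6888
Distance = 687.34/sqrt(561.16) = 29.0154

29.0154


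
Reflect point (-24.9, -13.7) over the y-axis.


Reflection over y-axis: (x,y) -> (-x,y)
(-24.9, -13.7) -> (24.9, -13.7)

(24.9, -13.7)


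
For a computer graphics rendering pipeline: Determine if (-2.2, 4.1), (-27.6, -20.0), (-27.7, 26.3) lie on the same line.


Cross product: ((-27.6)-(-2.2))*(26.3-4.1) - ((-20)-4.1)*((-27.7)-(-2.2))
= -1178.43

No, not collinear


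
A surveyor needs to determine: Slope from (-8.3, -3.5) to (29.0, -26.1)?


slope = (y2-y1)/(x2-x1) = ((-26.1)-(-3.5))/(29-(-8.3)) = (-22.6)/37.3 = -0.6059

-0.6059


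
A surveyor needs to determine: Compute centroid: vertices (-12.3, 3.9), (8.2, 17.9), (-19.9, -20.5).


Centroid = ((x_A+x_B+x_C)/3, (y_A+y_B+y_C)/3)
= (((-12.3)+8.2+(-19.9))/3, (3.9+17.9+(-20.5))/3)
= (-8, 0.4333)

(-8, 0.4333)


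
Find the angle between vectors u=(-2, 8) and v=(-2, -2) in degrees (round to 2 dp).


u.v = -12, |u| = sqrt(68) = 8.2462, |v| = sqrt(8) = 2.8284
cos(theta) = u.v/(|u||v|) = -12/sqrt(544) = -0.514496
theta = acos(-0.514496) = 120.96 degrees

120.96 degrees


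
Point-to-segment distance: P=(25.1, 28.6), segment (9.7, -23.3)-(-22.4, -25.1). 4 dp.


Project P onto AB: t = 0 (clamped to [0,1])
Closest point on segment: (9.7, -23.3)
Distance: 54.1366

54.1366


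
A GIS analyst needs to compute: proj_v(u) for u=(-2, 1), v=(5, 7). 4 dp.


u.v = -3, |v| = sqrt(74) = 8.6023
Scalar projection = u.v / |v| = -3 / sqrt(74) = -0.3487

-0.3487


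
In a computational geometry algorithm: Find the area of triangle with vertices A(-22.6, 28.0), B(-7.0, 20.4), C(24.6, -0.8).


Area = |x_A(y_B-y_C) + x_B(y_C-y_A) + x_C(y_A-y_B)|/2
= |(-479.12) + 201.6 + 186.96|/2
= 90.56/2 = 45.28

45.28


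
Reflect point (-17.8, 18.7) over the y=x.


Reflection over y=x: (x,y) -> (y,x)
(-17.8, 18.7) -> (18.7, -17.8)

(18.7, -17.8)


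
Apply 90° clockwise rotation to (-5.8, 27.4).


90° CW: (x,y) -> (y, -x)
(-5.8,27.4) -> (27.4, 5.8)

(27.4, 5.8)


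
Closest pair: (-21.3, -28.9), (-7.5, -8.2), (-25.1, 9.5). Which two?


d(P0,P1) = 24.8783, d(P0,P2) = 38.5876, d(P1,P2) = 24.961
Closest: P0 and P1

Closest pair: (-21.3, -28.9) and (-7.5, -8.2), distance = 24.8783


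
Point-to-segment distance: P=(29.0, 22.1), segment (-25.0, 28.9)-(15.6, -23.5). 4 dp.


Project P onto AB: t = 0.58 (clamped to [0,1])
Closest point on segment: (-1.4508, -1.4936)
Distance: 38.5215

38.5215


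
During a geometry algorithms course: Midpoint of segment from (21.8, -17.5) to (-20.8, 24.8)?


M = ((21.8+(-20.8))/2, ((-17.5)+24.8)/2)
= (0.5, 3.65)

(0.5, 3.65)


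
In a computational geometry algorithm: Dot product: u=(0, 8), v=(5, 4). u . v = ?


u . v = u_x*v_x + u_y*v_y = 0*5 + 8*4
= 0 + 32 = 32

32


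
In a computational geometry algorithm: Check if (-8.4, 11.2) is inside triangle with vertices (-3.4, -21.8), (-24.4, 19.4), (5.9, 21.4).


Cross products: AB x AP = -487, BC x BP = -280.46, CA x CP = -522.9
All same sign? yes

Yes, inside


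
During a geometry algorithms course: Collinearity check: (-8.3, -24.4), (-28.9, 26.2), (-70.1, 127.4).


Cross product: ((-28.9)-(-8.3))*(127.4-(-24.4)) - (26.2-(-24.4))*((-70.1)-(-8.3))
= 0

Yes, collinear


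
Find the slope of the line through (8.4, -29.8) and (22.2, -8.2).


slope = (y2-y1)/(x2-x1) = ((-8.2)-(-29.8))/(22.2-8.4) = 21.6/13.8 = 1.5652

1.5652


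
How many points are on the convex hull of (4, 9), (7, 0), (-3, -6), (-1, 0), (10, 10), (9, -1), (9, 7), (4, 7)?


Convex hull vertices (CCW): (-3, -6), (9, -1), (10, 10), (4, 9), (-1, 0)
Count = 5

5


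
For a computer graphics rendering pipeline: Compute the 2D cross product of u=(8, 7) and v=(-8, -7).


u x v = u_x*v_y - u_y*v_x = 8*(-7) - 7*(-8)
= (-56) - (-56) = 0

0


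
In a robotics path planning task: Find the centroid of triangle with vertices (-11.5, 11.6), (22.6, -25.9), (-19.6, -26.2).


Centroid = ((x_A+x_B+x_C)/3, (y_A+y_B+y_C)/3)
= (((-11.5)+22.6+(-19.6))/3, (11.6+(-25.9)+(-26.2))/3)
= (-2.8333, -13.5)

(-2.8333, -13.5)


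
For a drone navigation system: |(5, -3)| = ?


|u| = sqrt(5^2 + (-3)^2) = sqrt(34) = 5.831

5.831


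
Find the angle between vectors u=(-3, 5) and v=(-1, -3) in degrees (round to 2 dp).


u.v = -12, |u| = sqrt(34) = 5.831, |v| = sqrt(10) = 3.1623
cos(theta) = u.v/(|u||v|) = -12/sqrt(340) = -0.650791
theta = acos(-0.650791) = 130.6 degrees

130.6 degrees


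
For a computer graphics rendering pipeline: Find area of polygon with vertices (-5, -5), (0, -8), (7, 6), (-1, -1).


Shoelace sum: ((-5)*(-8) - 0*(-5)) + (0*6 - 7*(-8)) + (7*(-1) - (-1)*6) + ((-1)*(-5) - (-5)*(-1))
= 95
Area = |95|/2 = 47.5

47.5


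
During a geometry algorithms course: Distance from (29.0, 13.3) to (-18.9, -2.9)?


dx=-47.9, dy=-16.2
d^2 = (-47.9)^2 + (-16.2)^2 = 2556.85
d = sqrt(2556.85) = 50.5653

50.5653


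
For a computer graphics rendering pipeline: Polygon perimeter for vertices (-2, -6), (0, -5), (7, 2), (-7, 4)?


Sides: (-2, -6)->(0, -5): sqrt(5) = 2.236068, (0, -5)->(7, 2): sqrt(98) = 9.899495, (7, 2)->(-7, 4): sqrt(200) = 14.142136, (-7, 4)->(-2, -6): sqrt(125) = 11.18034
Sum = 37.458039
Perimeter = 37.458

37.458


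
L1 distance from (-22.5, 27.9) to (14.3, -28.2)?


|(-22.5)-14.3| + |27.9-(-28.2)| = 36.8 + 56.1 = 92.9

92.9


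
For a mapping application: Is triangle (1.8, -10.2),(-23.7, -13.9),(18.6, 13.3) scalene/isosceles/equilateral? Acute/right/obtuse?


Side lengths squared: AB^2=663.94, BC^2=2529.13, CA^2=834.49
Sorted: [663.94, 834.49, 2529.13]
By sides: Scalene, By angles: Obtuse

Scalene, Obtuse


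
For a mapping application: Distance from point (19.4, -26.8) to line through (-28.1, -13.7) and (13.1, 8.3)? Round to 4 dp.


|cross product| = 1584.72
|line direction| = sqrt(2181.44) = 46.7059
Distance = 1584.72/sqrt(2181.44) = 33.9298

33.9298


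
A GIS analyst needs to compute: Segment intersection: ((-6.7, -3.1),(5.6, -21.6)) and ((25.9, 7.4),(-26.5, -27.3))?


Cross products: d1=-581.02, d2=815.19, d3=732.25, d4=-663.96
d1*d2 < 0 and d3*d4 < 0? yes

Yes, they intersect


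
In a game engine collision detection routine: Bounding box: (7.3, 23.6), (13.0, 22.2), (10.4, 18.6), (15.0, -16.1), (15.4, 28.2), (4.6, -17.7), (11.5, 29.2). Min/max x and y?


x range: [4.6, 15.4]
y range: [-17.7, 29.2]
Bounding box: (4.6,-17.7) to (15.4,29.2)

(4.6,-17.7) to (15.4,29.2)


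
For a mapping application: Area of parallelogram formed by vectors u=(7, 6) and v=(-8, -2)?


|u x v| = |7*(-2) - 6*(-8)|
= |(-14) - (-48)| = 34

34


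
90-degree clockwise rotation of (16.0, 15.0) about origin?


90° CW: (x,y) -> (y, -x)
(16,15) -> (15, -16)

(15, -16)


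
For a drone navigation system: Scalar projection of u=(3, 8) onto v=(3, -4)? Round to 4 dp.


u.v = -23, |v| = sqrt(25) = 5
Scalar projection = u.v / |v| = -23 / sqrt(25) = -4.6

-4.6


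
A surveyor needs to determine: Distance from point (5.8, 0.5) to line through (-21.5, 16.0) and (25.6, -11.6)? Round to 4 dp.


|cross product| = 23.43
|line direction| = sqrt(2980.17) = 54.5909
Distance = 23.43/sqrt(2980.17) = 0.4292

0.4292


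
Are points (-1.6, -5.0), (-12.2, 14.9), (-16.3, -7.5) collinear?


Cross product: ((-12.2)-(-1.6))*((-7.5)-(-5)) - (14.9-(-5))*((-16.3)-(-1.6))
= 319.03

No, not collinear


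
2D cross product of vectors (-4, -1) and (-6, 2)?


u x v = u_x*v_y - u_y*v_x = (-4)*2 - (-1)*(-6)
= (-8) - 6 = -14

-14


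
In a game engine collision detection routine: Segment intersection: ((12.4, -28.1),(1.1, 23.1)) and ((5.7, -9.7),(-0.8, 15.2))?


Cross products: d1=-47.23, d2=-98.66, d3=135.12, d4=186.55
d1*d2 < 0 and d3*d4 < 0? no

No, they don't intersect


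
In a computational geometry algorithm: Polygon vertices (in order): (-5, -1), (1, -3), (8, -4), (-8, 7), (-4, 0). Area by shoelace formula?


Shoelace sum: ((-5)*(-3) - 1*(-1)) + (1*(-4) - 8*(-3)) + (8*7 - (-8)*(-4)) + ((-8)*0 - (-4)*7) + ((-4)*(-1) - (-5)*0)
= 92
Area = |92|/2 = 46

46


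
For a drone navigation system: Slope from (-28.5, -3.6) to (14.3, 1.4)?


slope = (y2-y1)/(x2-x1) = (1.4-(-3.6))/(14.3-(-28.5)) = 5/42.8 = 0.1168

0.1168


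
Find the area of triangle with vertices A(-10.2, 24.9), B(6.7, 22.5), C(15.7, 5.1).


Area = |x_A(y_B-y_C) + x_B(y_C-y_A) + x_C(y_A-y_B)|/2
= |(-177.48) + (-132.66) + 37.68|/2
= 272.46/2 = 136.23

136.23


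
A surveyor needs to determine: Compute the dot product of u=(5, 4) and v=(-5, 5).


u . v = u_x*v_x + u_y*v_y = 5*(-5) + 4*5
= (-25) + 20 = -5

-5


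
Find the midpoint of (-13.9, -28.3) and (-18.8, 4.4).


M = (((-13.9)+(-18.8))/2, ((-28.3)+4.4)/2)
= (-16.35, -11.95)

(-16.35, -11.95)


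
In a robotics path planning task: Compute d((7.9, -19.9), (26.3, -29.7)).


dx=18.4, dy=-9.8
d^2 = 18.4^2 + (-9.8)^2 = 434.6
d = sqrt(434.6) = 20.8471

20.8471


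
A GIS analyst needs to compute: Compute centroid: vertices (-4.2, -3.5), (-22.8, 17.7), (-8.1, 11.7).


Centroid = ((x_A+x_B+x_C)/3, (y_A+y_B+y_C)/3)
= (((-4.2)+(-22.8)+(-8.1))/3, ((-3.5)+17.7+11.7)/3)
= (-11.7, 8.6333)

(-11.7, 8.6333)


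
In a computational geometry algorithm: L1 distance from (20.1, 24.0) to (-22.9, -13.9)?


|20.1-(-22.9)| + |24-(-13.9)| = 43 + 37.9 = 80.9

80.9


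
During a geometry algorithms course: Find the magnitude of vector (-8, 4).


|u| = sqrt((-8)^2 + 4^2) = sqrt(80) = 8.9443

8.9443


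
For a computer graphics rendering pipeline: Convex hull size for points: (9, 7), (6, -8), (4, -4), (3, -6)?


Convex hull vertices (CCW): (3, -6), (6, -8), (9, 7)
Count = 3

3


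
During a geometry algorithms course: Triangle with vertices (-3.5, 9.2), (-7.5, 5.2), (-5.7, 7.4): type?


Side lengths squared: AB^2=32, BC^2=8.08, CA^2=8.08
Sorted: [8.08, 8.08, 32]
By sides: Isosceles, By angles: Obtuse

Isosceles, Obtuse


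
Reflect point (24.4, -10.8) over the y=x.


Reflection over y=x: (x,y) -> (y,x)
(24.4, -10.8) -> (-10.8, 24.4)

(-10.8, 24.4)


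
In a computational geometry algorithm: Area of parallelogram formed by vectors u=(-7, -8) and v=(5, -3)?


|u x v| = |(-7)*(-3) - (-8)*5|
= |21 - (-40)| = 61

61


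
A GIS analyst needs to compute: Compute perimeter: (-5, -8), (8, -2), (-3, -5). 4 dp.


Sides: (-5, -8)->(8, -2): sqrt(205) = 14.317821, (8, -2)->(-3, -5): sqrt(130) = 11.401754, (-3, -5)->(-5, -8): sqrt(13) = 3.605551
Sum = 29.325126
Perimeter = 29.3251

29.3251


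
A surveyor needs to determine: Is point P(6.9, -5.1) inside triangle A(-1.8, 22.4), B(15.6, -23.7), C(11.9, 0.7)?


Cross products: AB x AP = -77.43, BC x BP = 143.46, CA x CP = 187.96
All same sign? no

No, outside


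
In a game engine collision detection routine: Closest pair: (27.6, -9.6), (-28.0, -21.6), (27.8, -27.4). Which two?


d(P0,P1) = 56.8802, d(P0,P2) = 17.8011, d(P1,P2) = 56.1006
Closest: P0 and P2

Closest pair: (27.6, -9.6) and (27.8, -27.4), distance = 17.8011


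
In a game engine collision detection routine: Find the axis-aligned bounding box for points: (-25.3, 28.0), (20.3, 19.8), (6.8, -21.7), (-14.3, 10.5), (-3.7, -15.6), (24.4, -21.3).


x range: [-25.3, 24.4]
y range: [-21.7, 28]
Bounding box: (-25.3,-21.7) to (24.4,28)

(-25.3,-21.7) to (24.4,28)


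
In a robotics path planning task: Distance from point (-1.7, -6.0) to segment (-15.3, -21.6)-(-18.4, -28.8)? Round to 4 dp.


Project P onto AB: t = 0 (clamped to [0,1])
Closest point on segment: (-15.3, -21.6)
Distance: 20.6959

20.6959


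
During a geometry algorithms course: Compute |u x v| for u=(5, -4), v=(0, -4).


|u x v| = |5*(-4) - (-4)*0|
= |(-20) - 0| = 20

20


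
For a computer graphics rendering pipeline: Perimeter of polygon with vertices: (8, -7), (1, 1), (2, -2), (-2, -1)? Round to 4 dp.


Sides: (8, -7)->(1, 1): sqrt(113) = 10.630146, (1, 1)->(2, -2): sqrt(10) = 3.162278, (2, -2)->(-2, -1): sqrt(17) = 4.123106, (-2, -1)->(8, -7): sqrt(136) = 11.661904
Sum = 29.577434
Perimeter = 29.5774

29.5774


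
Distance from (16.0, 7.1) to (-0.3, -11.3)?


dx=-16.3, dy=-18.4
d^2 = (-16.3)^2 + (-18.4)^2 = 604.25
d = sqrt(604.25) = 24.5815

24.5815


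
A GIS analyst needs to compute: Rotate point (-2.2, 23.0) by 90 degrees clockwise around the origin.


90° CW: (x,y) -> (y, -x)
(-2.2,23) -> (23, 2.2)

(23, 2.2)


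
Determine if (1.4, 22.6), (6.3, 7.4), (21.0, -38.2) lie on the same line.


Cross product: (6.3-1.4)*((-38.2)-22.6) - (7.4-22.6)*(21-1.4)
= 0

Yes, collinear


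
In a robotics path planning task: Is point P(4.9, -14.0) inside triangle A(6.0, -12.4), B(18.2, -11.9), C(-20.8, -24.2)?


Cross products: AB x AP = -18.97, BC x BP = -81.69, CA x CP = -29.9
All same sign? yes

Yes, inside


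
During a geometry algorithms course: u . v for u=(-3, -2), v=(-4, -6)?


u . v = u_x*v_x + u_y*v_y = (-3)*(-4) + (-2)*(-6)
= 12 + 12 = 24

24


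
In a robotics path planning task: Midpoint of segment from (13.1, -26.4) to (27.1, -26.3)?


M = ((13.1+27.1)/2, ((-26.4)+(-26.3))/2)
= (20.1, -26.35)

(20.1, -26.35)


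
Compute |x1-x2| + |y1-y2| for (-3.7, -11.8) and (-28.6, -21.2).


|(-3.7)-(-28.6)| + |(-11.8)-(-21.2)| = 24.9 + 9.4 = 34.3

34.3


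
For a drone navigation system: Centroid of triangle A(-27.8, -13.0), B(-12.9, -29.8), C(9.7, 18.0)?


Centroid = ((x_A+x_B+x_C)/3, (y_A+y_B+y_C)/3)
= (((-27.8)+(-12.9)+9.7)/3, ((-13)+(-29.8)+18)/3)
= (-10.3333, -8.2667)

(-10.3333, -8.2667)


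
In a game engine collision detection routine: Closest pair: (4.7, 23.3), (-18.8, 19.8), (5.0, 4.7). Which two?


d(P0,P1) = 23.7592, d(P0,P2) = 18.6024, d(P1,P2) = 28.186
Closest: P0 and P2

Closest pair: (4.7, 23.3) and (5.0, 4.7), distance = 18.6024


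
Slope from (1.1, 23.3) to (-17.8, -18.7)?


slope = (y2-y1)/(x2-x1) = ((-18.7)-23.3)/((-17.8)-1.1) = (-42)/(-18.9) = 2.2222

2.2222


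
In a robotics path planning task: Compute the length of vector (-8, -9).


|u| = sqrt((-8)^2 + (-9)^2) = sqrt(145) = 12.0416

12.0416


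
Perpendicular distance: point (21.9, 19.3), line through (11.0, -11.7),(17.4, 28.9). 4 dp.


|cross product| = 244.14
|line direction| = sqrt(1689.32) = 41.1013
Distance = 244.14/sqrt(1689.32) = 5.94

5.94


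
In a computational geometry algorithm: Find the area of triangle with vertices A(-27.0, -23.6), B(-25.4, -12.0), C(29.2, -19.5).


Area = |x_A(y_B-y_C) + x_B(y_C-y_A) + x_C(y_A-y_B)|/2
= |(-202.5) + (-104.14) + (-338.72)|/2
= 645.36/2 = 322.68

322.68


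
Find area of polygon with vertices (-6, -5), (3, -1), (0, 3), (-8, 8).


Shoelace sum: ((-6)*(-1) - 3*(-5)) + (3*3 - 0*(-1)) + (0*8 - (-8)*3) + ((-8)*(-5) - (-6)*8)
= 142
Area = |142|/2 = 71

71


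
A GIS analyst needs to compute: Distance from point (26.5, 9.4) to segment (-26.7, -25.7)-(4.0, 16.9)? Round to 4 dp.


Project P onto AB: t = 1 (clamped to [0,1])
Closest point on segment: (4, 16.9)
Distance: 23.7171

23.7171


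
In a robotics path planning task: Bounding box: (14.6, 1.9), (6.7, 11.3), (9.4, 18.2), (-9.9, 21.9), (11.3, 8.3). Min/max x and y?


x range: [-9.9, 14.6]
y range: [1.9, 21.9]
Bounding box: (-9.9,1.9) to (14.6,21.9)

(-9.9,1.9) to (14.6,21.9)


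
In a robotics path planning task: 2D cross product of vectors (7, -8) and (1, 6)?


u x v = u_x*v_y - u_y*v_x = 7*6 - (-8)*1
= 42 - (-8) = 50

50


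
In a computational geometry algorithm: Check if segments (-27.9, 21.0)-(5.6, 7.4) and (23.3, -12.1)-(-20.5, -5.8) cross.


Cross products: d1=-1127.22, d2=-742.59, d3=-412.53, d4=-797.16
d1*d2 < 0 and d3*d4 < 0? no

No, they don't intersect


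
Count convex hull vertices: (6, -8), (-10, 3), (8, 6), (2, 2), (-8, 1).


Convex hull vertices (CCW): (-10, 3), (-8, 1), (6, -8), (8, 6)
Count = 4

4


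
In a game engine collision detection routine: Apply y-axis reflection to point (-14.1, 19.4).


Reflection over y-axis: (x,y) -> (-x,y)
(-14.1, 19.4) -> (14.1, 19.4)

(14.1, 19.4)


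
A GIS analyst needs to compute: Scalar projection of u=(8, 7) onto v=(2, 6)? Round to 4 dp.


u.v = 58, |v| = sqrt(40) = 6.3246
Scalar projection = u.v / |v| = 58 / sqrt(40) = 9.1706

9.1706


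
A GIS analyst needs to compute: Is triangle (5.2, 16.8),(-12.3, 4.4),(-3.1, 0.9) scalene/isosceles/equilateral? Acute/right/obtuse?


Side lengths squared: AB^2=460.01, BC^2=96.89, CA^2=321.7
Sorted: [96.89, 321.7, 460.01]
By sides: Scalene, By angles: Obtuse

Scalene, Obtuse


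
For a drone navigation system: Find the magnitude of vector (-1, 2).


|u| = sqrt((-1)^2 + 2^2) = sqrt(5) = 2.2361

2.2361


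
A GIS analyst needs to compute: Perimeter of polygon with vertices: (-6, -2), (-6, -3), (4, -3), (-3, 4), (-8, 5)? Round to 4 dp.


Sides: (-6, -2)->(-6, -3): sqrt(1) = 1, (-6, -3)->(4, -3): sqrt(100) = 10, (4, -3)->(-3, 4): sqrt(98) = 9.899495, (-3, 4)->(-8, 5): sqrt(26) = 5.09902, (-8, 5)->(-6, -2): sqrt(53) = 7.28011
Sum = 33.278625
Perimeter = 33.2786

33.2786


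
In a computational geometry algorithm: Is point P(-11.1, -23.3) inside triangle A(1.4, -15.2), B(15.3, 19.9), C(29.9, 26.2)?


Cross products: AB x AP = 326.16, BC x BP = -464.4, CA x CP = -286.65
All same sign? no

No, outside


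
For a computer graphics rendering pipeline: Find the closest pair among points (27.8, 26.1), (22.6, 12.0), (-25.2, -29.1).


d(P0,P1) = 15.0283, d(P0,P2) = 76.5248, d(P1,P2) = 63.0401
Closest: P0 and P1

Closest pair: (27.8, 26.1) and (22.6, 12.0), distance = 15.0283


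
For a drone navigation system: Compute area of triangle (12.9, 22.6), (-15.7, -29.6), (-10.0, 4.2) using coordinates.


Area = |x_A(y_B-y_C) + x_B(y_C-y_A) + x_C(y_A-y_B)|/2
= |(-436.02) + 288.88 + (-522)|/2
= 669.14/2 = 334.57

334.57


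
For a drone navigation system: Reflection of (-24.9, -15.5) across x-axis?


Reflection over x-axis: (x,y) -> (x,-y)
(-24.9, -15.5) -> (-24.9, 15.5)

(-24.9, 15.5)


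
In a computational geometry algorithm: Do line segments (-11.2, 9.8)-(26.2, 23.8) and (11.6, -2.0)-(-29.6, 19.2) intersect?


Cross products: d1=-2.8, d2=-1372.48, d3=-760.52, d4=609.16
d1*d2 < 0 and d3*d4 < 0? no

No, they don't intersect


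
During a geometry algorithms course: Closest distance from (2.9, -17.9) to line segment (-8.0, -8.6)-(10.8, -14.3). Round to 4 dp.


Project P onto AB: t = 0.6683 (clamped to [0,1])
Closest point on segment: (4.5647, -12.4095)
Distance: 5.7373

5.7373


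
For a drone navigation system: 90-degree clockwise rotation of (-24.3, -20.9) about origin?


90° CW: (x,y) -> (y, -x)
(-24.3,-20.9) -> (-20.9, 24.3)

(-20.9, 24.3)


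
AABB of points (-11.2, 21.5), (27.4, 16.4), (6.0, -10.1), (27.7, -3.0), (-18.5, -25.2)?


x range: [-18.5, 27.7]
y range: [-25.2, 21.5]
Bounding box: (-18.5,-25.2) to (27.7,21.5)

(-18.5,-25.2) to (27.7,21.5)


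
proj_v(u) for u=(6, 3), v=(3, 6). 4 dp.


u.v = 36, |v| = sqrt(45) = 6.7082
Scalar projection = u.v / |v| = 36 / sqrt(45) = 5.3666

5.3666


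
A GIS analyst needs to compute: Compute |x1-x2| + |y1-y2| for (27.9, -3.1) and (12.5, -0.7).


|27.9-12.5| + |(-3.1)-(-0.7)| = 15.4 + 2.4 = 17.8

17.8


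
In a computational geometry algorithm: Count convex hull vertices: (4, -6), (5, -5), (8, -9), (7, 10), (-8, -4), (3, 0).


Convex hull vertices (CCW): (-8, -4), (8, -9), (7, 10)
Count = 3

3


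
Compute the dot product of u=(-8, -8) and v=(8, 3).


u . v = u_x*v_x + u_y*v_y = (-8)*8 + (-8)*3
= (-64) + (-24) = -88

-88


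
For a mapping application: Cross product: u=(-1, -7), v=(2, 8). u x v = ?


u x v = u_x*v_y - u_y*v_x = (-1)*8 - (-7)*2
= (-8) - (-14) = 6

6


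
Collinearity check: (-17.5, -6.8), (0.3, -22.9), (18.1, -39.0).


Cross product: (0.3-(-17.5))*((-39)-(-6.8)) - ((-22.9)-(-6.8))*(18.1-(-17.5))
= 0

Yes, collinear


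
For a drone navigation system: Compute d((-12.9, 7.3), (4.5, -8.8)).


dx=17.4, dy=-16.1
d^2 = 17.4^2 + (-16.1)^2 = 561.97
d = sqrt(561.97) = 23.7059

23.7059


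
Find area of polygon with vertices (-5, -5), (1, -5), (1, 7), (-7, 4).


Shoelace sum: ((-5)*(-5) - 1*(-5)) + (1*7 - 1*(-5)) + (1*4 - (-7)*7) + ((-7)*(-5) - (-5)*4)
= 150
Area = |150|/2 = 75

75


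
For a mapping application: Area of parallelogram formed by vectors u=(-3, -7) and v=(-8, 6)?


|u x v| = |(-3)*6 - (-7)*(-8)|
= |(-18) - 56| = 74

74


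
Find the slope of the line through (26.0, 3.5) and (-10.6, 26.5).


slope = (y2-y1)/(x2-x1) = (26.5-3.5)/((-10.6)-26) = 23/(-36.6) = -0.6284

-0.6284


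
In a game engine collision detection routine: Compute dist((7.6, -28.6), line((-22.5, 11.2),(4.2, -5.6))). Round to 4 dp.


|cross product| = 556.98
|line direction| = sqrt(995.13) = 31.5457
Distance = 556.98/sqrt(995.13) = 17.6563

17.6563


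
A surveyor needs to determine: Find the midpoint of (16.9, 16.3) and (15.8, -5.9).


M = ((16.9+15.8)/2, (16.3+(-5.9))/2)
= (16.35, 5.2)

(16.35, 5.2)


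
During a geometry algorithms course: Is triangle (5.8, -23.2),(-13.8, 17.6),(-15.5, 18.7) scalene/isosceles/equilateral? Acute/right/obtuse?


Side lengths squared: AB^2=2048.8, BC^2=4.1, CA^2=2209.3
Sorted: [4.1, 2048.8, 2209.3]
By sides: Scalene, By angles: Obtuse

Scalene, Obtuse


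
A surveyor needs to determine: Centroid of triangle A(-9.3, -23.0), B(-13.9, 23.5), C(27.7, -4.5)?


Centroid = ((x_A+x_B+x_C)/3, (y_A+y_B+y_C)/3)
= (((-9.3)+(-13.9)+27.7)/3, ((-23)+23.5+(-4.5))/3)
= (1.5, -1.3333)

(1.5, -1.3333)


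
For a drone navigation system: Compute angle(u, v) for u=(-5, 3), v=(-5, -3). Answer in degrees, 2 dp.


u.v = 16, |u| = sqrt(34) = 5.831, |v| = sqrt(34) = 5.831
cos(theta) = u.v/(|u||v|) = 16/sqrt(1156) = 0.470588
theta = acos(0.470588) = 61.93 degrees

61.93 degrees


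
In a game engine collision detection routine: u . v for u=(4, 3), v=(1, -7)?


u . v = u_x*v_x + u_y*v_y = 4*1 + 3*(-7)
= 4 + (-21) = -17

-17


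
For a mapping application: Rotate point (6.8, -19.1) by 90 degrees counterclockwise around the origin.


90° CCW: (x,y) -> (-y, x)
(6.8,-19.1) -> (19.1, 6.8)

(19.1, 6.8)


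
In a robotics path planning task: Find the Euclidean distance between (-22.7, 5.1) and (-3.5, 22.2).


dx=19.2, dy=17.1
d^2 = 19.2^2 + 17.1^2 = 661.05
d = sqrt(661.05) = 25.7109

25.7109


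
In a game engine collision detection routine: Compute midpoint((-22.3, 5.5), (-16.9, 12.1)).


M = (((-22.3)+(-16.9))/2, (5.5+12.1)/2)
= (-19.6, 8.8)

(-19.6, 8.8)


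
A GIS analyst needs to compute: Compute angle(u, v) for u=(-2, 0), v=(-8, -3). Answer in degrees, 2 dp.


u.v = 16, |u| = sqrt(4) = 2, |v| = sqrt(73) = 8.544
cos(theta) = u.v/(|u||v|) = 16/sqrt(292) = 0.936329
theta = acos(0.936329) = 20.56 degrees

20.56 degrees


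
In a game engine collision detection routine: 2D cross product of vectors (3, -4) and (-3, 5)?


u x v = u_x*v_y - u_y*v_x = 3*5 - (-4)*(-3)
= 15 - 12 = 3

3


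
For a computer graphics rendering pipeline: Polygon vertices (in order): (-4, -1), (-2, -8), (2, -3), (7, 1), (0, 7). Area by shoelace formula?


Shoelace sum: ((-4)*(-8) - (-2)*(-1)) + ((-2)*(-3) - 2*(-8)) + (2*1 - 7*(-3)) + (7*7 - 0*1) + (0*(-1) - (-4)*7)
= 152
Area = |152|/2 = 76

76


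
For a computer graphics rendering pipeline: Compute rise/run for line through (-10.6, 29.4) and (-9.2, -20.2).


slope = (y2-y1)/(x2-x1) = ((-20.2)-29.4)/((-9.2)-(-10.6)) = (-49.6)/1.4 = -35.4286

-35.4286


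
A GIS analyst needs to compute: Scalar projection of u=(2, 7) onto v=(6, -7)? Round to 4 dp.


u.v = -37, |v| = sqrt(85) = 9.2195
Scalar projection = u.v / |v| = -37 / sqrt(85) = -4.0132

-4.0132


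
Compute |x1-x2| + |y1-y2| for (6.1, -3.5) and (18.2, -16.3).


|6.1-18.2| + |(-3.5)-(-16.3)| = 12.1 + 12.8 = 24.9

24.9


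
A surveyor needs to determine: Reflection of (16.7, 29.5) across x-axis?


Reflection over x-axis: (x,y) -> (x,-y)
(16.7, 29.5) -> (16.7, -29.5)

(16.7, -29.5)


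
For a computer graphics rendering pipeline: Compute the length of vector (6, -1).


|u| = sqrt(6^2 + (-1)^2) = sqrt(37) = 6.0828

6.0828


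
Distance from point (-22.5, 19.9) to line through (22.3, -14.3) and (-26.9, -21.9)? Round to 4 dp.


|cross product| = 2023.12
|line direction| = sqrt(2478.4) = 49.7835
Distance = 2023.12/sqrt(2478.4) = 40.6383

40.6383


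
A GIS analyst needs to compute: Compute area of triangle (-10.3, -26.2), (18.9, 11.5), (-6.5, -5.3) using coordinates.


Area = |x_A(y_B-y_C) + x_B(y_C-y_A) + x_C(y_A-y_B)|/2
= |(-173.04) + 395.01 + 245.05|/2
= 467.02/2 = 233.51

233.51


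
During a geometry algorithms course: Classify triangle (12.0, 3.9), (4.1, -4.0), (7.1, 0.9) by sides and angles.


Side lengths squared: AB^2=124.82, BC^2=33.01, CA^2=33.01
Sorted: [33.01, 33.01, 124.82]
By sides: Isosceles, By angles: Obtuse

Isosceles, Obtuse


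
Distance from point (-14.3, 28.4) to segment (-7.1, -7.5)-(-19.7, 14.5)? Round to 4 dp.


Project P onto AB: t = 1 (clamped to [0,1])
Closest point on segment: (-19.7, 14.5)
Distance: 14.9121

14.9121


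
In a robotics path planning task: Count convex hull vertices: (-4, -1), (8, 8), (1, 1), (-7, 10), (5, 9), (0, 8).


Convex hull vertices (CCW): (-7, 10), (-4, -1), (1, 1), (8, 8), (5, 9)
Count = 5

5


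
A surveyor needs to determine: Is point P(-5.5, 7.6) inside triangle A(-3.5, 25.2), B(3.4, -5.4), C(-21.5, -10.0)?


Cross products: AB x AP = -182.64, BC x BP = -364.64, CA x CP = -246.4
All same sign? yes

Yes, inside


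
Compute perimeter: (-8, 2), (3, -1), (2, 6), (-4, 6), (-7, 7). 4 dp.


Sides: (-8, 2)->(3, -1): sqrt(130) = 11.401754, (3, -1)->(2, 6): sqrt(50) = 7.071068, (2, 6)->(-4, 6): sqrt(36) = 6, (-4, 6)->(-7, 7): sqrt(10) = 3.162278, (-7, 7)->(-8, 2): sqrt(26) = 5.09902
Sum = 32.73412
Perimeter = 32.7341

32.7341


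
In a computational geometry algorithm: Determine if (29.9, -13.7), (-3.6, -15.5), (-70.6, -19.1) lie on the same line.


Cross product: ((-3.6)-29.9)*((-19.1)-(-13.7)) - ((-15.5)-(-13.7))*((-70.6)-29.9)
= 0

Yes, collinear


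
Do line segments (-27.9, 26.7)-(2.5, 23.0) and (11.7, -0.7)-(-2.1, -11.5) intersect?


Cross products: d1=-805.8, d2=-426.42, d3=-686.44, d4=-1065.82
d1*d2 < 0 and d3*d4 < 0? no

No, they don't intersect


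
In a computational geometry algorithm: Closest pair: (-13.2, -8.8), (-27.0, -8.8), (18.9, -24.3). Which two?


d(P0,P1) = 13.8, d(P0,P2) = 35.6463, d(P1,P2) = 48.4465
Closest: P0 and P1

Closest pair: (-13.2, -8.8) and (-27.0, -8.8), distance = 13.8
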